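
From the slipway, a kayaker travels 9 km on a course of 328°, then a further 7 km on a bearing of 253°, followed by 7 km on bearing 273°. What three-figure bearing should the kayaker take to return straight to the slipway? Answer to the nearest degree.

Leg 1 (328°, 9 km): east 9 sin 328° = -4.77, north 9 cos 328° = 7.63
Leg 2 (253°, 7 km): east 7 sin 253° = -6.69, north 7 cos 253° = -2.05
Leg 3 (273°, 7 km): east 7 sin 273° = -6.99, north 7 cos 273° = 0.37
Net displacement: -18.45 east, 5.95 north. Direction back to start is (18.45, -5.95): bearing = atan2(18.45, -5.95) mod 360° = 107.88° ≈ 108°.

108°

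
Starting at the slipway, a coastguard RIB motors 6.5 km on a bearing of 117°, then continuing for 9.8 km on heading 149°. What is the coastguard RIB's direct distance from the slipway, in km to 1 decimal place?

Leg 1 (117°, 6.5 km): east 6.5 sin 117° = 5.79, north 6.5 cos 117° = -2.95
Leg 2 (149°, 9.8 km): east 9.8 sin 149° = 5.05, north 9.8 cos 149° = -8.40
Net: 10.84 east, -11.35 north. Distance = √((10.84)² + (-11.35)²) = 15.695 km.

15.7 km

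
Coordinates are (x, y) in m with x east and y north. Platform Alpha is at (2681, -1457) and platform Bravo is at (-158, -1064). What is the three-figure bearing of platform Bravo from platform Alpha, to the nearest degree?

Δeast = -158 − 2681 = -2839.00; Δnorth = -1064 − -1457 = 393.00.
Bearing = atan2(Δeast, Δnorth) mod 360° = 277.88° ≈ 278°.

278°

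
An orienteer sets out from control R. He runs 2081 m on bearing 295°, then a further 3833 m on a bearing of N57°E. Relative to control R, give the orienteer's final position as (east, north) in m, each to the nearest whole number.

(1329, 2967)

Leg 1 (295°, 2081 m): east 2081 sin 295° = -1886.03, north 2081 cos 295° = 879.47
Leg 2 (N57°E, 3833 m): east 3833 sin 57° = 3214.62, north 3833 cos 57° = 2087.60
Summing: 1328.60 m east, 2967.07 m north → (1329, 2967).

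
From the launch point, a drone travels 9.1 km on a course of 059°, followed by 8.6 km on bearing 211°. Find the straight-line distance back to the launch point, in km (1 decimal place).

Leg 1 (059°, 9.1 km): east 9.1 sin 59° = 7.80, north 9.1 cos 59° = 4.69
Leg 2 (211°, 8.6 km): east 8.6 sin 211° = -4.43, north 8.6 cos 211° = -7.37
Net: 3.37 east, -2.68 north. Distance = √((3.37)² + (-2.68)²) = 4.309 km.

4.3 km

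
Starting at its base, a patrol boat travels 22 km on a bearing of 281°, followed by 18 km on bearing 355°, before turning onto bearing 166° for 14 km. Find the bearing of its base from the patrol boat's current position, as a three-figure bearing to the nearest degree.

113°

Leg 1 (281°, 22 km): east 22 sin 281° = -21.60, north 22 cos 281° = 4.20
Leg 2 (355°, 18 km): east 18 sin 355° = -1.57, north 18 cos 355° = 17.93
Leg 3 (166°, 14 km): east 14 sin 166° = 3.39, north 14 cos 166° = -13.58
Net displacement: -19.78 east, 8.55 north. Direction back to start is (19.78, -8.55): bearing = atan2(19.78, -8.55) mod 360° = 113.37° ≈ 113°.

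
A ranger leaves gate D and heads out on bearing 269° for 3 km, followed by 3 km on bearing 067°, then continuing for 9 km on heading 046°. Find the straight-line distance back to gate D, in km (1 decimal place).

Leg 1 (269°, 3 km): east 3 sin 269° = -3.00, north 3 cos 269° = -0.05
Leg 2 (067°, 3 km): east 3 sin 67° = 2.76, north 3 cos 67° = 1.17
Leg 3 (046°, 9 km): east 9 sin 46° = 6.47, north 9 cos 46° = 6.25
Net: 6.24 east, 7.37 north. Distance = √((6.24)² + (7.37)²) = 9.656 km.

9.7 km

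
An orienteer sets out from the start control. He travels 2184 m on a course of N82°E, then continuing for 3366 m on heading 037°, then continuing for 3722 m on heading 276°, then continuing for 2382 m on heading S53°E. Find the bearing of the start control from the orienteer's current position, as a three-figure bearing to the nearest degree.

Leg 1 (N82°E, 2184 m): east 2184 sin 82° = 2162.75, north 2184 cos 82° = 303.95
Leg 2 (037°, 3366 m): east 3366 sin 37° = 2025.71, north 3366 cos 37° = 2688.21
Leg 3 (276°, 3722 m): east 3722 sin 276° = -3701.61, north 3722 cos 276° = 389.05
Leg 4 (S53°E, 2382 m): east 2382 sin 127° = 1902.35, north 2382 cos 127° = -1433.52
Net displacement: 2389.19 east, 1947.69 north. Direction back to start is (-2389.19, -1947.69): bearing = atan2(-2389.19, -1947.69) mod 360° = 230.81° ≈ 231°.

231°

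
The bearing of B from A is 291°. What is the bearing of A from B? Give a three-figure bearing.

Back-bearing = 291° − 180° = 111°.

111°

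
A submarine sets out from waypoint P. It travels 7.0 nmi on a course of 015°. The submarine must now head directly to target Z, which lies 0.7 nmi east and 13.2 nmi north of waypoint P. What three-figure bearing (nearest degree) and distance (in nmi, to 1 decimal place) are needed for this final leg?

Leg 1 (015°, 7.0 nmi): east 7.0 sin 15° = 1.81, north 7.0 cos 15° = 6.76
Current position: (1.81, 6.76). Target: (0.7, 13.2). Remaining: Δeast = -1.11, Δnorth = 6.44.
Bearing = atan2(-1.11, 6.44) mod 360° = 350.20°; distance = √((-1.11)² + (6.44)²) = 6.534 nmi.

350°, 6.5 nmi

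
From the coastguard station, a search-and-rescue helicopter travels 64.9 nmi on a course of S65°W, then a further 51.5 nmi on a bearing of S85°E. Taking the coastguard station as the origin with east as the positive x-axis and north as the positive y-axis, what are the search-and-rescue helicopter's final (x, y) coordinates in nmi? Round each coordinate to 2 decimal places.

Leg 1 (S65°W, 64.9 nmi): east 64.9 sin 245° = -58.82, north 64.9 cos 245° = -27.43
Leg 2 (S85°E, 51.5 nmi): east 51.5 sin 95° = 51.30, north 51.5 cos 95° = -4.49
Summing: -7.52 nmi east, -31.92 nmi north → (-7.52, -31.92).

(-7.52, -31.92)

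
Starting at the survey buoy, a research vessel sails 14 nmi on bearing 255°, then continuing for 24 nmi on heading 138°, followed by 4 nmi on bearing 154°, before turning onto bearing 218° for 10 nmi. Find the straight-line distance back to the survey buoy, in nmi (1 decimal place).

33.0 nmi

Leg 1 (255°, 14 nmi): east 14 sin 255° = -13.52, north 14 cos 255° = -3.62
Leg 2 (138°, 24 nmi): east 24 sin 138° = 16.06, north 24 cos 138° = -17.84
Leg 3 (154°, 4 nmi): east 4 sin 154° = 1.75, north 4 cos 154° = -3.60
Leg 4 (218°, 10 nmi): east 10 sin 218° = -6.16, north 10 cos 218° = -7.88
Net: -1.87 east, -32.93 north. Distance = √((-1.87)² + (-32.93)²) = 32.987 nmi.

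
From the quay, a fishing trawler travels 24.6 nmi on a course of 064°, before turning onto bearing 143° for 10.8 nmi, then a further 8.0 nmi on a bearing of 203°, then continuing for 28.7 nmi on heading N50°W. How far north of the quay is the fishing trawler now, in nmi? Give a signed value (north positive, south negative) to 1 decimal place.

Leg 1 (064°, 24.6 nmi): east 24.6 sin 64° = 22.11, north 24.6 cos 64° = 10.78
Leg 2 (143°, 10.8 nmi): east 10.8 sin 143° = 6.50, north 10.8 cos 143° = -8.63
Leg 3 (203°, 8.0 nmi): east 8.0 sin 203° = -3.13, north 8.0 cos 203° = -7.36
Leg 4 (N50°W, 28.7 nmi): east 28.7 sin 310° = -21.99, north 28.7 cos 310° = 18.45
Net north component: 13.24 nmi.

13.2 nmi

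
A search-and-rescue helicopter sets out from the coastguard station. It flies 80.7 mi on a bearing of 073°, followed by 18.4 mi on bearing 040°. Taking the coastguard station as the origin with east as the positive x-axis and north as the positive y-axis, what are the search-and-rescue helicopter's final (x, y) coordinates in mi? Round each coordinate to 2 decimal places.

(89.00, 37.69)

Leg 1 (073°, 80.7 mi): east 80.7 sin 73° = 77.17, north 80.7 cos 73° = 23.59
Leg 2 (040°, 18.4 mi): east 18.4 sin 40° = 11.83, north 18.4 cos 40° = 14.10
Summing: 89.00 mi east, 37.69 mi north → (89.00, 37.69).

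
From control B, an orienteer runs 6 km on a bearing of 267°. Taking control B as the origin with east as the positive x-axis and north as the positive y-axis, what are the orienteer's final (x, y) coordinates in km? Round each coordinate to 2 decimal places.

Leg 1 (267°, 6 km): east 6 sin 267° = -5.99, north 6 cos 267° = -0.31
Summing: -5.99 km east, -0.31 km north → (-5.99, -0.31).

(-5.99, -0.31)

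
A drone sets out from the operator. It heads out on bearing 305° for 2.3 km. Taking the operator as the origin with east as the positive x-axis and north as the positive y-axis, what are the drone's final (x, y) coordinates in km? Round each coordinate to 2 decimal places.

Leg 1 (305°, 2.3 km): east 2.3 sin 305° = -1.88, north 2.3 cos 305° = 1.32
Summing: -1.88 km east, 1.32 km north → (-1.88, 1.32).

(-1.88, 1.32)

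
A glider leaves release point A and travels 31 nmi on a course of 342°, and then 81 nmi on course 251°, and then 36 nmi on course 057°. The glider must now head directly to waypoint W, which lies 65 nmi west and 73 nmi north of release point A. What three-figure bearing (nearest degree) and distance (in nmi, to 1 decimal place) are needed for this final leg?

350°, 51.1 nmi

Leg 1 (342°, 31 nmi): east 31 sin 342° = -9.58, north 31 cos 342° = 29.48
Leg 2 (251°, 81 nmi): east 81 sin 251° = -76.59, north 81 cos 251° = -26.37
Leg 3 (057°, 36 nmi): east 36 sin 57° = 30.19, north 36 cos 57° = 19.61
Current position: (-55.97, 22.72). Target: (-65, 73). Remaining: Δeast = -9.03, Δnorth = 50.28.
Bearing = atan2(-9.03, 50.28) mod 360° = 349.82°; distance = √((-9.03)² + (50.28)²) = 51.085 nmi.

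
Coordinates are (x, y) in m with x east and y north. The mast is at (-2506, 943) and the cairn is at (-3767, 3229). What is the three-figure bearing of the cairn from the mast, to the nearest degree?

Δeast = -3767 − -2506 = -1261.00; Δnorth = 3229 − 943 = 2286.00.
Bearing = atan2(Δeast, Δnorth) mod 360° = 331.12° ≈ 331°.

331°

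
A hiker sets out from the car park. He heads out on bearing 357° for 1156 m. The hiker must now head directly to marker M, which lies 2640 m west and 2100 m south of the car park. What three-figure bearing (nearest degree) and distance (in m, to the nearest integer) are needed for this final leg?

218°, 4153 m

Leg 1 (357°, 1156 m): east 1156 sin 357° = -60.50, north 1156 cos 357° = 1154.42
Current position: (-60.50, 1154.42). Target: (-2640, -2100). Remaining: Δeast = -2579.50, Δnorth = -3254.42.
Bearing = atan2(-2579.50, -3254.42) mod 360° = 218.40°; distance = √((-2579.50)² + (-3254.42)²) = 4152.715 m.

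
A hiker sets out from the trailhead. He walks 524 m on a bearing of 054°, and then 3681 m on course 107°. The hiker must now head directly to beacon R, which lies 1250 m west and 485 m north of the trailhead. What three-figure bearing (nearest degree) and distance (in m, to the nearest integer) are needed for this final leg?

284°, 5343 m

Leg 1 (054°, 524 m): east 524 sin 54° = 423.92, north 524 cos 54° = 308.00
Leg 2 (107°, 3681 m): east 3681 sin 107° = 3520.16, north 3681 cos 107° = -1076.22
Current position: (3944.08, -768.22). Target: (-1250, 485). Remaining: Δeast = -5194.08, Δnorth = 1253.22.
Bearing = atan2(-5194.08, 1253.22) mod 360° = 283.56°; distance = √((-5194.08)² + (1253.22)²) = 5343.132 m.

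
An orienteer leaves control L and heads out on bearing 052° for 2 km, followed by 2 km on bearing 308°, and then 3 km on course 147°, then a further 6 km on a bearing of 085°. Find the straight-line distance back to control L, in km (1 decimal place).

Leg 1 (052°, 2 km): east 2 sin 52° = 1.58, north 2 cos 52° = 1.23
Leg 2 (308°, 2 km): east 2 sin 308° = -1.58, north 2 cos 308° = 1.23
Leg 3 (147°, 3 km): east 3 sin 147° = 1.63, north 3 cos 147° = -2.52
Leg 4 (085°, 6 km): east 6 sin 85° = 5.98, north 6 cos 85° = 0.52
Net: 7.61 east, 0.47 north. Distance = √((7.61)² + (0.47)²) = 7.626 km.

7.6 km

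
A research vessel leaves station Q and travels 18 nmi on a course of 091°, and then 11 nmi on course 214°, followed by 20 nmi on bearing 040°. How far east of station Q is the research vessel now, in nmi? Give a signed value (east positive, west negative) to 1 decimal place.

24.7 nmi

Leg 1 (091°, 18 nmi): east 18 sin 91° = 18.00, north 18 cos 91° = -0.31
Leg 2 (214°, 11 nmi): east 11 sin 214° = -6.15, north 11 cos 214° = -9.12
Leg 3 (040°, 20 nmi): east 20 sin 40° = 12.86, north 20 cos 40° = 15.32
Net east component: 24.70 nmi.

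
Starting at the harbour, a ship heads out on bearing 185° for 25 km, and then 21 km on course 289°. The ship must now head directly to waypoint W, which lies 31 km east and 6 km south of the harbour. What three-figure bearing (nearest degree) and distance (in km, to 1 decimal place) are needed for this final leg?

Leg 1 (185°, 25 km): east 25 sin 185° = -2.18, north 25 cos 185° = -24.90
Leg 2 (289°, 21 km): east 21 sin 289° = -19.86, north 21 cos 289° = 6.84
Current position: (-22.03, -18.07). Target: (31, -6). Remaining: Δeast = 53.03, Δnorth = 12.07.
Bearing = atan2(53.03, 12.07) mod 360° = 77.18°; distance = √((53.03)² + (12.07)²) = 54.390 km.

077°, 54.4 km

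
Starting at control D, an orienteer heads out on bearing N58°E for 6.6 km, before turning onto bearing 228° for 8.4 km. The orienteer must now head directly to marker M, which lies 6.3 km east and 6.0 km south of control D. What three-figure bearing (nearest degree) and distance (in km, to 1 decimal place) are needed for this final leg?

119°, 8.0 km

Leg 1 (N58°E, 6.6 km): east 6.6 sin 58° = 5.60, north 6.6 cos 58° = 3.50
Leg 2 (228°, 8.4 km): east 8.4 sin 228° = -6.24, north 8.4 cos 228° = -5.62
Current position: (-0.65, -2.12). Target: (6.3, -6.0). Remaining: Δeast = 6.95, Δnorth = -3.88.
Bearing = atan2(6.95, -3.88) mod 360° = 119.17°; distance = √((6.95)² + (-3.88)²) = 7.954 km.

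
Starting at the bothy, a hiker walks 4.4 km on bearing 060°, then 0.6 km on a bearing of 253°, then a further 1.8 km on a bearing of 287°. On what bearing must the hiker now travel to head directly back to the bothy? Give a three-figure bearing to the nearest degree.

Leg 1 (060°, 4.4 km): east 4.4 sin 60° = 3.81, north 4.4 cos 60° = 2.20
Leg 2 (253°, 0.6 km): east 0.6 sin 253° = -0.57, north 0.6 cos 253° = -0.18
Leg 3 (287°, 1.8 km): east 1.8 sin 287° = -1.72, north 1.8 cos 287° = 0.53
Net displacement: 1.52 east, 2.55 north. Direction back to start is (-1.52, -2.55): bearing = atan2(-1.52, -2.55) mod 360° = 210.71° ≈ 211°.

211°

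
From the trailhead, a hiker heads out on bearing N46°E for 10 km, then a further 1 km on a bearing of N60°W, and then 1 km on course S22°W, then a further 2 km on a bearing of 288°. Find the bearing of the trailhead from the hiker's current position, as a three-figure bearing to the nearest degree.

Leg 1 (N46°E, 10 km): east 10 sin 46° = 7.19, north 10 cos 46° = 6.95
Leg 2 (N60°W, 1 km): east 1 sin 300° = -0.87, north 1 cos 300° = 0.50
Leg 3 (S22°W, 1 km): east 1 sin 202° = -0.37, north 1 cos 202° = -0.93
Leg 4 (288°, 2 km): east 2 sin 288° = -1.90, north 2 cos 288° = 0.62
Net displacement: 4.05 east, 7.14 north. Direction back to start is (-4.05, -7.14): bearing = atan2(-4.05, -7.14) mod 360° = 209.58° ≈ 210°.

210°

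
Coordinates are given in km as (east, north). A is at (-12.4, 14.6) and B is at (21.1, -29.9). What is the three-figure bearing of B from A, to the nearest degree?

143°

Δeast = 21.1 − -12.4 = 33.50; Δnorth = -29.9 − 14.6 = -44.50.
Bearing = atan2(Δeast, Δnorth) mod 360° = 143.03° ≈ 143°.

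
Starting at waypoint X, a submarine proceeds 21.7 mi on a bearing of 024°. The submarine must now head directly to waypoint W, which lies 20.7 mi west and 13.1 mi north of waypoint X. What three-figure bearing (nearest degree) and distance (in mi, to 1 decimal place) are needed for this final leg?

Leg 1 (024°, 21.7 mi): east 21.7 sin 24° = 8.83, north 21.7 cos 24° = 19.82
Current position: (8.83, 19.82). Target: (-20.7, 13.1). Remaining: Δeast = -29.53, Δnorth = -6.72.
Bearing = atan2(-29.53, -6.72) mod 360° = 257.17°; distance = √((-29.53)² + (-6.72)²) = 30.282 mi.

257°, 30.3 mi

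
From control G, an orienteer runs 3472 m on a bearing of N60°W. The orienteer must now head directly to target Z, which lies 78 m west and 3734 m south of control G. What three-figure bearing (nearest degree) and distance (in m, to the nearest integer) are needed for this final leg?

152°, 6205 m

Leg 1 (N60°W, 3472 m): east 3472 sin 300° = -3006.84, north 3472 cos 300° = 1736.00
Current position: (-3006.84, 1736.00). Target: (-78, -3734). Remaining: Δeast = 2928.84, Δnorth = -5470.00.
Bearing = atan2(2928.84, -5470.00) mod 360° = 151.83°; distance = √((2928.84)² + (-5470.00)²) = 6204.757 m.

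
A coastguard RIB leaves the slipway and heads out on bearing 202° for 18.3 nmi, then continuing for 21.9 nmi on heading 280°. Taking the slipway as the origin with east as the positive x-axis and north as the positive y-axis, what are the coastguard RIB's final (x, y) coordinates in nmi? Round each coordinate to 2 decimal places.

(-28.42, -13.16)

Leg 1 (202°, 18.3 nmi): east 18.3 sin 202° = -6.86, north 18.3 cos 202° = -16.97
Leg 2 (280°, 21.9 nmi): east 21.9 sin 280° = -21.57, north 21.9 cos 280° = 3.80
Summing: -28.42 nmi east, -13.16 nmi north → (-28.42, -13.16).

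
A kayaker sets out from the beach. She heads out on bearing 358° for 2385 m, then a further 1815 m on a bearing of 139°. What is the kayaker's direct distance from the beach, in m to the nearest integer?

Leg 1 (358°, 2385 m): east 2385 sin 358° = -83.24, north 2385 cos 358° = 2383.55
Leg 2 (139°, 1815 m): east 1815 sin 139° = 1190.75, north 1815 cos 139° = -1369.80
Net: 1107.51 east, 1013.75 north. Distance = √((1107.51)² + (1013.75)²) = 1501.423 m.

1501 m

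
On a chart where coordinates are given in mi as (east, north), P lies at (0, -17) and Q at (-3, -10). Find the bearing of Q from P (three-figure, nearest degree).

Δeast = -3 − 0 = -3.00; Δnorth = -10 − -17 = 7.00.
Bearing = atan2(Δeast, Δnorth) mod 360° = 336.80° ≈ 337°.

337°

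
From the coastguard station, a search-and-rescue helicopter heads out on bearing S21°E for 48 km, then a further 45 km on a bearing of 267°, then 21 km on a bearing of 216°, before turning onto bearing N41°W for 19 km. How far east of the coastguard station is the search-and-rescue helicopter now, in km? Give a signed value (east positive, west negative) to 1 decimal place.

-52.5 km

Leg 1 (S21°E, 48 km): east 48 sin 159° = 17.20, north 48 cos 159° = -44.81
Leg 2 (267°, 45 km): east 45 sin 267° = -44.94, north 45 cos 267° = -2.36
Leg 3 (216°, 21 km): east 21 sin 216° = -12.34, north 21 cos 216° = -16.99
Leg 4 (N41°W, 19 km): east 19 sin 319° = -12.47, north 19 cos 319° = 14.34
Net east component: -52.55 km.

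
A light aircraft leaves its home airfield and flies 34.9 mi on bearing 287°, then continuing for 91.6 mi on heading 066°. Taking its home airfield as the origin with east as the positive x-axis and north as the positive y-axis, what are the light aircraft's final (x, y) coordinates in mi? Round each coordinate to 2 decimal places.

Leg 1 (287°, 34.9 mi): east 34.9 sin 287° = -33.38, north 34.9 cos 287° = 10.20
Leg 2 (066°, 91.6 mi): east 91.6 sin 66° = 83.68, north 91.6 cos 66° = 37.26
Summing: 50.31 mi east, 47.46 mi north → (50.31, 47.46).

(50.31, 47.46)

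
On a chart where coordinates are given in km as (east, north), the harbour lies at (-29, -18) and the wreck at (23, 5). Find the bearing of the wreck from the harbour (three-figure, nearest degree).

Δeast = 23 − -29 = 52.00; Δnorth = 5 − -18 = 23.00.
Bearing = atan2(Δeast, Δnorth) mod 360° = 66.14° ≈ 066°.

066°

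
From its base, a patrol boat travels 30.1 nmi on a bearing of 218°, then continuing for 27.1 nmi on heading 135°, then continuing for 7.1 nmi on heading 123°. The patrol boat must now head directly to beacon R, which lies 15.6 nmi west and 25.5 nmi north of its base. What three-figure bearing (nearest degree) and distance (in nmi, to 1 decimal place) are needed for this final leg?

Leg 1 (218°, 30.1 nmi): east 30.1 sin 218° = -18.53, north 30.1 cos 218° = -23.72
Leg 2 (135°, 27.1 nmi): east 27.1 sin 135° = 19.16, north 27.1 cos 135° = -19.16
Leg 3 (123°, 7.1 nmi): east 7.1 sin 123° = 5.95, north 7.1 cos 123° = -3.87
Current position: (6.59, -46.75). Target: (-15.6, 25.5). Remaining: Δeast = -22.19, Δnorth = 72.25.
Bearing = atan2(-22.19, 72.25) mod 360° = 342.93°; distance = √((-22.19)² + (72.25)²) = 75.578 nmi.

343°, 75.6 nmi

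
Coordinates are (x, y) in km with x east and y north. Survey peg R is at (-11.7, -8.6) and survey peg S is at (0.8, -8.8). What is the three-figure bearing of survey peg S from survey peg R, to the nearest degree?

091°

Δeast = 0.8 − -11.7 = 12.50; Δnorth = -8.8 − -8.6 = -0.20.
Bearing = atan2(Δeast, Δnorth) mod 360° = 90.92° ≈ 091°.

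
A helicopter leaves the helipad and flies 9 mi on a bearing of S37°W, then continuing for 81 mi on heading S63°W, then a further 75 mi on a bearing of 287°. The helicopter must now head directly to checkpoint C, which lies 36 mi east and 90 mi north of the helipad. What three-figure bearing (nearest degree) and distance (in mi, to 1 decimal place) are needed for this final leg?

059°, 216.5 mi

Leg 1 (S37°W, 9 mi): east 9 sin 217° = -5.42, north 9 cos 217° = -7.19
Leg 2 (S63°W, 81 mi): east 81 sin 243° = -72.17, north 81 cos 243° = -36.77
Leg 3 (287°, 75 mi): east 75 sin 287° = -71.72, north 75 cos 287° = 21.93
Current position: (-149.31, -22.03). Target: (36, 90). Remaining: Δeast = 185.31, Δnorth = 112.03.
Bearing = atan2(185.31, 112.03) mod 360° = 58.84°; distance = √((185.31)² + (112.03)²) = 216.544 mi.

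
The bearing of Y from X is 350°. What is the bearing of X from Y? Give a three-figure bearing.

170°

Back-bearing = 350° − 180° = 170°.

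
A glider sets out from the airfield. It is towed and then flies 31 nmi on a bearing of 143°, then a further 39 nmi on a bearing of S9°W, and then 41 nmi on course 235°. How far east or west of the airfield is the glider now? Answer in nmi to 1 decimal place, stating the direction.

Leg 1 (143°, 31 nmi): east 31 sin 143° = 18.66, north 31 cos 143° = -24.76
Leg 2 (S9°W, 39 nmi): east 39 sin 189° = -6.10, north 39 cos 189° = -38.52
Leg 3 (235°, 41 nmi): east 41 sin 235° = -33.59, north 41 cos 235° = -23.52
Net east component: -21.03 nmi.

21.0 nmi west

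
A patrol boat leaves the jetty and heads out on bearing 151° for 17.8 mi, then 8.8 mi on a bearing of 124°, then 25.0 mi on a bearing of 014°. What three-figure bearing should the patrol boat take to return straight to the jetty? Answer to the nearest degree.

Leg 1 (151°, 17.8 mi): east 17.8 sin 151° = 8.63, north 17.8 cos 151° = -15.57
Leg 2 (124°, 8.8 mi): east 8.8 sin 124° = 7.30, north 8.8 cos 124° = -4.92
Leg 3 (014°, 25.0 mi): east 25.0 sin 14° = 6.05, north 25.0 cos 14° = 24.26
Net displacement: 21.97 east, 3.77 north. Direction back to start is (-21.97, -3.77): bearing = atan2(-21.97, -3.77) mod 360° = 260.27° ≈ 260°.

260°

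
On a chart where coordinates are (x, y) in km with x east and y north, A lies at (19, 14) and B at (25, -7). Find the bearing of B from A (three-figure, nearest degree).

164°

Δeast = 25 − 19 = 6.00; Δnorth = -7 − 14 = -21.00.
Bearing = atan2(Δeast, Δnorth) mod 360° = 164.05° ≈ 164°.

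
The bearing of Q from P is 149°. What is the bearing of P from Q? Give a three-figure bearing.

Back-bearing = 149° + 180° = 329°.

329°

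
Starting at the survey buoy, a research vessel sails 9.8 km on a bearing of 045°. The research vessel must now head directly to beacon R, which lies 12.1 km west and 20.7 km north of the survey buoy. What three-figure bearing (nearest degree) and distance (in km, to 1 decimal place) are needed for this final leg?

306°, 23.5 km

Leg 1 (045°, 9.8 km): east 9.8 sin 45° = 6.93, north 9.8 cos 45° = 6.93
Current position: (6.93, 6.93). Target: (-12.1, 20.7). Remaining: Δeast = -19.03, Δnorth = 13.77.
Bearing = atan2(-19.03, 13.77) mod 360° = 305.89°; distance = √((-19.03)² + (13.77)²) = 23.489 km.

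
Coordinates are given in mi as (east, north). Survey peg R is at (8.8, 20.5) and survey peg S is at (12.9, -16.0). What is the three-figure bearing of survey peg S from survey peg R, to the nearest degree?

174°

Δeast = 12.9 − 8.8 = 4.10; Δnorth = -16.0 − 20.5 = -36.50.
Bearing = atan2(Δeast, Δnorth) mod 360° = 173.59° ≈ 174°.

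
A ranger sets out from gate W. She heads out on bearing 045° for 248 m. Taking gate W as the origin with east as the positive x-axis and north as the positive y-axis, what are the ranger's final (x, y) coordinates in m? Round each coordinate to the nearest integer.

(175, 175)

Leg 1 (045°, 248 m): east 248 sin 45° = 175.36, north 248 cos 45° = 175.36
Summing: 175.36 m east, 175.36 m north → (175, 175).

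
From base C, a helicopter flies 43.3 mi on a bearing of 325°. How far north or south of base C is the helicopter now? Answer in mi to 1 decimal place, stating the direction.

35.5 mi north

Leg 1 (325°, 43.3 mi): east 43.3 sin 325° = -24.84, north 43.3 cos 325° = 35.47
Net north component: 35.47 mi.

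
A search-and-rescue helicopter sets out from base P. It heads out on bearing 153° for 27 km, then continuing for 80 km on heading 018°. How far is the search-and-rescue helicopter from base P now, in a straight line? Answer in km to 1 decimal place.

Leg 1 (153°, 27 km): east 27 sin 153° = 12.26, north 27 cos 153° = -24.06
Leg 2 (018°, 80 km): east 80 sin 18° = 24.72, north 80 cos 18° = 76.08
Net: 36.98 east, 52.03 north. Distance = √((36.98)² + (52.03)²) = 63.830 km.

63.8 km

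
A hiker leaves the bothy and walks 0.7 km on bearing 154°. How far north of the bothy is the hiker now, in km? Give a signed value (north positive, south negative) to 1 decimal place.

-0.6 km

Leg 1 (154°, 0.7 km): east 0.7 sin 154° = 0.31, north 0.7 cos 154° = -0.63
Net north component: -0.63 km.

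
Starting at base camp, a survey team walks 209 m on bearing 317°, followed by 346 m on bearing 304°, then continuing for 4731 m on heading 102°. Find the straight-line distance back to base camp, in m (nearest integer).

Leg 1 (317°, 209 m): east 209 sin 317° = -142.54, north 209 cos 317° = 152.85
Leg 2 (304°, 346 m): east 346 sin 304° = -286.85, north 346 cos 304° = 193.48
Leg 3 (102°, 4731 m): east 4731 sin 102° = 4627.62, north 4731 cos 102° = -983.63
Net: 4198.23 east, -637.30 north. Distance = √((4198.23)² + (-637.30)²) = 4246.327 m.

4246 m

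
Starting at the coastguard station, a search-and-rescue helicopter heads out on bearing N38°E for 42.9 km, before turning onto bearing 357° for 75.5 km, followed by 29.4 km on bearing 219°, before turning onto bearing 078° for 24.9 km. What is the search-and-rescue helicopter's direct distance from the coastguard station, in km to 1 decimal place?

95.8 km

Leg 1 (N38°E, 42.9 km): east 42.9 sin 38° = 26.41, north 42.9 cos 38° = 33.81
Leg 2 (357°, 75.5 km): east 75.5 sin 357° = -3.95, north 75.5 cos 357° = 75.40
Leg 3 (219°, 29.4 km): east 29.4 sin 219° = -18.50, north 29.4 cos 219° = -22.85
Leg 4 (078°, 24.9 km): east 24.9 sin 78° = 24.36, north 24.9 cos 78° = 5.18
Net: 28.31 east, 91.53 north. Distance = √((28.31)² + (91.53)²) = 95.810 km.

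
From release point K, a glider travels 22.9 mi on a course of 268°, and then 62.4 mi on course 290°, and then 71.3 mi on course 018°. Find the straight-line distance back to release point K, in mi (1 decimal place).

Leg 1 (268°, 22.9 mi): east 22.9 sin 268° = -22.89, north 22.9 cos 268° = -0.80
Leg 2 (290°, 62.4 mi): east 62.4 sin 290° = -58.64, north 62.4 cos 290° = 21.34
Leg 3 (018°, 71.3 mi): east 71.3 sin 18° = 22.03, north 71.3 cos 18° = 67.81
Net: -59.49 east, 88.35 north. Distance = √((-59.49)² + (88.35)²) = 106.515 mi.

106.5 mi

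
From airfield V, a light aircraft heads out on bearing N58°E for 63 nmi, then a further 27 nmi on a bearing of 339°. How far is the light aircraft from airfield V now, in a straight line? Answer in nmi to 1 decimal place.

73.1 nmi

Leg 1 (N58°E, 63 nmi): east 63 sin 58° = 53.43, north 63 cos 58° = 33.38
Leg 2 (339°, 27 nmi): east 27 sin 339° = -9.68, north 27 cos 339° = 25.21
Net: 43.75 east, 58.59 north. Distance = √((43.75)² + (58.59)²) = 73.124 nmi.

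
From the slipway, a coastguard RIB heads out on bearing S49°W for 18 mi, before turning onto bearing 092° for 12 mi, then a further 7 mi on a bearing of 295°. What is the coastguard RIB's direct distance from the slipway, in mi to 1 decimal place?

12.2 mi

Leg 1 (S49°W, 18 mi): east 18 sin 229° = -13.58, north 18 cos 229° = -11.81
Leg 2 (092°, 12 mi): east 12 sin 92° = 11.99, north 12 cos 92° = -0.42
Leg 3 (295°, 7 mi): east 7 sin 295° = -6.34, north 7 cos 295° = 2.96
Net: -7.94 east, -9.27 north. Distance = √((-7.94)² + (-9.27)²) = 12.203 mi.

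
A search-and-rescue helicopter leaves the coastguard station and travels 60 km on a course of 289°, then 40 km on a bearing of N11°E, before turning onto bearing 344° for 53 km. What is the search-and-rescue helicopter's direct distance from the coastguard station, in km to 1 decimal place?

126.9 km

Leg 1 (289°, 60 km): east 60 sin 289° = -56.73, north 60 cos 289° = 19.53
Leg 2 (N11°E, 40 km): east 40 sin 11° = 7.63, north 40 cos 11° = 39.27
Leg 3 (344°, 53 km): east 53 sin 344° = -14.61, north 53 cos 344° = 50.95
Net: -63.71 east, 109.75 north. Distance = √((-63.71)² + (109.75)²) = 126.897 km.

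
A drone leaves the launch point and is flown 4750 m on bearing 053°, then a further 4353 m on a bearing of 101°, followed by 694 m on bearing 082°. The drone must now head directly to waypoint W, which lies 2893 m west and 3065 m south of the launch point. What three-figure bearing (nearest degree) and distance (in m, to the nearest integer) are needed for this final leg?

246°, 12751 m

Leg 1 (053°, 4750 m): east 4750 sin 53° = 3793.52, north 4750 cos 53° = 2858.62
Leg 2 (101°, 4353 m): east 4353 sin 101° = 4273.02, north 4353 cos 101° = -830.59
Leg 3 (082°, 694 m): east 694 sin 82° = 687.25, north 694 cos 82° = 96.59
Current position: (8753.79, 2124.62). Target: (-2893, -3065). Remaining: Δeast = -11646.79, Δnorth = -5189.62.
Bearing = atan2(-11646.79, -5189.62) mod 360° = 245.98°; distance = √((-11646.79)² + (-5189.62)²) = 12750.678 m.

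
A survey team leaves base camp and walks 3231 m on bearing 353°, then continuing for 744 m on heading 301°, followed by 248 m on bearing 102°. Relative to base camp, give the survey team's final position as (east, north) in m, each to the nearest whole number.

(-789, 3539)

Leg 1 (353°, 3231 m): east 3231 sin 353° = -393.76, north 3231 cos 353° = 3206.92
Leg 2 (301°, 744 m): east 744 sin 301° = -637.73, north 744 cos 301° = 383.19
Leg 3 (102°, 248 m): east 248 sin 102° = 242.58, north 248 cos 102° = -51.56
Summing: -788.91 m east, 3538.54 m north → (-789, 3539).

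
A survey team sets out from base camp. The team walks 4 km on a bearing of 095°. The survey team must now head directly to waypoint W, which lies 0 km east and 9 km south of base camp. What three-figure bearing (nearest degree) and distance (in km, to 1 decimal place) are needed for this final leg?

Leg 1 (095°, 4 km): east 4 sin 95° = 3.98, north 4 cos 95° = -0.35
Current position: (3.98, -0.35). Target: (0, -9). Remaining: Δeast = -3.98, Δnorth = -8.65.
Bearing = atan2(-3.98, -8.65) mod 360° = 204.73°; distance = √((-3.98)² + (-8.65)²) = 9.525 km.

205°, 9.5 km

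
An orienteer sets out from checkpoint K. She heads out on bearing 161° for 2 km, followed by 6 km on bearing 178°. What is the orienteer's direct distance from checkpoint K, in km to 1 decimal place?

7.9 km

Leg 1 (161°, 2 km): east 2 sin 161° = 0.65, north 2 cos 161° = -1.89
Leg 2 (178°, 6 km): east 6 sin 178° = 0.21, north 6 cos 178° = -6.00
Net: 0.86 east, -7.89 north. Distance = √((0.86)² + (-7.89)²) = 7.934 km.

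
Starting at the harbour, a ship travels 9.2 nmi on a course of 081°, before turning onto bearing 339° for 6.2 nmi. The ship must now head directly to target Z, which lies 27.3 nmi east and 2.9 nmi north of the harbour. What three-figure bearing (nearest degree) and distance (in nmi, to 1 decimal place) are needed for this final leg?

Leg 1 (081°, 9.2 nmi): east 9.2 sin 81° = 9.09, north 9.2 cos 81° = 1.44
Leg 2 (339°, 6.2 nmi): east 6.2 sin 339° = -2.22, north 6.2 cos 339° = 5.79
Current position: (6.86, 7.23). Target: (27.3, 2.9). Remaining: Δeast = 20.44, Δnorth = -4.33.
Bearing = atan2(20.44, -4.33) mod 360° = 101.96°; distance = √((20.44)² + (-4.33)²) = 20.888 nmi.

102°, 20.9 nmi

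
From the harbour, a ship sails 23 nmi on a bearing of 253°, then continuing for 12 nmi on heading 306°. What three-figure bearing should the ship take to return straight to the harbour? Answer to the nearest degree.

Leg 1 (253°, 23 nmi): east 23 sin 253° = -22.00, north 23 cos 253° = -6.72
Leg 2 (306°, 12 nmi): east 12 sin 306° = -9.71, north 12 cos 306° = 7.05
Net displacement: -31.70 east, 0.33 north. Direction back to start is (31.70, -0.33): bearing = atan2(31.70, -0.33) mod 360° = 90.59° ≈ 091°.

091°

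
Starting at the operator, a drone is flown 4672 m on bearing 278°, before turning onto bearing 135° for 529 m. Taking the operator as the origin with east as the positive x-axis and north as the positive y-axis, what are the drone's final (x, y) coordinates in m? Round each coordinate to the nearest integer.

Leg 1 (278°, 4672 m): east 4672 sin 278° = -4626.53, north 4672 cos 278° = 650.22
Leg 2 (135°, 529 m): east 529 sin 135° = 374.06, north 529 cos 135° = -374.06
Summing: -4252.47 m east, 276.16 m north → (-4252, 276).

(-4252, 276)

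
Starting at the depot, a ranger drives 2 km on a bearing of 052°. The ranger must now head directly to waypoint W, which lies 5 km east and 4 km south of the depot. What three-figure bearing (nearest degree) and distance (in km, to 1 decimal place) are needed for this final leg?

147°, 6.3 km

Leg 1 (052°, 2 km): east 2 sin 52° = 1.58, north 2 cos 52° = 1.23
Current position: (1.58, 1.23). Target: (5, -4). Remaining: Δeast = 3.42, Δnorth = -5.23.
Bearing = atan2(3.42, -5.23) mod 360° = 146.79°; distance = √((3.42)² + (-5.23)²) = 6.252 km.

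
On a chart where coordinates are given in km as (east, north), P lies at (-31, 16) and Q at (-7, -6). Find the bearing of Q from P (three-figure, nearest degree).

133°

Δeast = -7 − -31 = 24.00; Δnorth = -6 − 16 = -22.00.
Bearing = atan2(Δeast, Δnorth) mod 360° = 132.51° ≈ 133°.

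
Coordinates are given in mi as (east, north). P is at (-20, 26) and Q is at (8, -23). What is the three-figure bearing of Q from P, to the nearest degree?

Δeast = 8 − -20 = 28.00; Δnorth = -23 − 26 = -49.00.
Bearing = atan2(Δeast, Δnorth) mod 360° = 150.26° ≈ 150°.

150°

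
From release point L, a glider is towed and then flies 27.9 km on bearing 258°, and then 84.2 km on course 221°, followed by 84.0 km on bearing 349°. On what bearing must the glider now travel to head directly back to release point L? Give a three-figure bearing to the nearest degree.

098°

Leg 1 (258°, 27.9 km): east 27.9 sin 258° = -27.29, north 27.9 cos 258° = -5.80
Leg 2 (221°, 84.2 km): east 84.2 sin 221° = -55.24, north 84.2 cos 221° = -63.55
Leg 3 (349°, 84.0 km): east 84.0 sin 349° = -16.03, north 84.0 cos 349° = 82.46
Net displacement: -98.56 east, 13.11 north. Direction back to start is (98.56, -13.11): bearing = atan2(98.56, -13.11) mod 360° = 97.58° ≈ 098°.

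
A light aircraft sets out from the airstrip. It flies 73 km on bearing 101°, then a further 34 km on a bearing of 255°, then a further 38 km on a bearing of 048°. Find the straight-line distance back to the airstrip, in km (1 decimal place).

Leg 1 (101°, 73 km): east 73 sin 101° = 71.66, north 73 cos 101° = -13.93
Leg 2 (255°, 34 km): east 34 sin 255° = -32.84, north 34 cos 255° = -8.80
Leg 3 (048°, 38 km): east 38 sin 48° = 28.24, north 38 cos 48° = 25.43
Net: 67.06 east, 2.70 north. Distance = √((67.06)² + (2.70)²) = 67.111 km.

67.1 km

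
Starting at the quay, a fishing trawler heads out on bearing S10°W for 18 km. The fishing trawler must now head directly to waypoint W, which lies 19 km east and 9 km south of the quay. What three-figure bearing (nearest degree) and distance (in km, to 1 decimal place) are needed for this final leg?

Leg 1 (S10°W, 18 km): east 18 sin 190° = -3.13, north 18 cos 190° = -17.73
Current position: (-3.13, -17.73). Target: (19, -9). Remaining: Δeast = 22.13, Δnorth = 8.73.
Bearing = atan2(22.13, 8.73) mod 360° = 68.48°; distance = √((22.13)² + (8.73)²) = 23.784 km.

068°, 23.8 km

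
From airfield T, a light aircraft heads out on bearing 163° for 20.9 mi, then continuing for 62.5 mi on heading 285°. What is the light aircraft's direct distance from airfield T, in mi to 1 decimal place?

Leg 1 (163°, 20.9 mi): east 20.9 sin 163° = 6.11, north 20.9 cos 163° = -19.99
Leg 2 (285°, 62.5 mi): east 62.5 sin 285° = -60.37, north 62.5 cos 285° = 16.18
Net: -54.26 east, -3.81 north. Distance = √((-54.26)² + (-3.81)²) = 54.393 mi.

54.4 mi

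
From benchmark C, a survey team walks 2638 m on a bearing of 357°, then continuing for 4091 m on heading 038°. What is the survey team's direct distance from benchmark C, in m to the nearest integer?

6323 m

Leg 1 (357°, 2638 m): east 2638 sin 357° = -138.06, north 2638 cos 357° = 2634.38
Leg 2 (038°, 4091 m): east 4091 sin 38° = 2518.67, north 4091 cos 38° = 3223.75
Net: 2380.61 east, 5858.14 north. Distance = √((2380.61)² + (5858.14)²) = 6323.374 m.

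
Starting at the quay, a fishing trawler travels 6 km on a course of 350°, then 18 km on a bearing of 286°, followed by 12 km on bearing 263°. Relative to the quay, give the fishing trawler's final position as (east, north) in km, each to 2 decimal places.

(-30.26, 9.41)

Leg 1 (350°, 6 km): east 6 sin 350° = -1.04, north 6 cos 350° = 5.91
Leg 2 (286°, 18 km): east 18 sin 286° = -17.30, north 18 cos 286° = 4.96
Leg 3 (263°, 12 km): east 12 sin 263° = -11.91, north 12 cos 263° = -1.46
Summing: -30.26 km east, 9.41 km north → (-30.26, 9.41).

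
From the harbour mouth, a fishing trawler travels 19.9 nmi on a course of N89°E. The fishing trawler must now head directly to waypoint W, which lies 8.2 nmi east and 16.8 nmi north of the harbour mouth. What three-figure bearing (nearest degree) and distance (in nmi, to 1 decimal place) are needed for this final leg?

325°, 20.2 nmi

Leg 1 (N89°E, 19.9 nmi): east 19.9 sin 89° = 19.90, north 19.9 cos 89° = 0.35
Current position: (19.90, 0.35). Target: (8.2, 16.8). Remaining: Δeast = -11.70, Δnorth = 16.45.
Bearing = atan2(-11.70, 16.45) mod 360° = 324.59°; distance = √((-11.70)² + (16.45)²) = 20.187 nmi.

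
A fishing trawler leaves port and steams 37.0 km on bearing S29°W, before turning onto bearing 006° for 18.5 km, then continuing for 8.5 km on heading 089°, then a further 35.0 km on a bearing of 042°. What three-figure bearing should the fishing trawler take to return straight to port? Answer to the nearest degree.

233°

Leg 1 (S29°W, 37.0 km): east 37.0 sin 209° = -17.94, north 37.0 cos 209° = -32.36
Leg 2 (006°, 18.5 km): east 18.5 sin 6° = 1.93, north 18.5 cos 6° = 18.40
Leg 3 (089°, 8.5 km): east 8.5 sin 89° = 8.50, north 8.5 cos 89° = 0.15
Leg 4 (042°, 35.0 km): east 35.0 sin 42° = 23.42, north 35.0 cos 42° = 26.01
Net displacement: 15.91 east, 12.20 north. Direction back to start is (-15.91, -12.20): bearing = atan2(-15.91, -12.20) mod 360° = 232.53° ≈ 233°.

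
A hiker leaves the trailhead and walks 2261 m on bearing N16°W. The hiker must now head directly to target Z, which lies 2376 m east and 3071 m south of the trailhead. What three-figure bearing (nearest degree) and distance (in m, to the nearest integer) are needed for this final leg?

150°, 6041 m

Leg 1 (N16°W, 2261 m): east 2261 sin 344° = -623.22, north 2261 cos 344° = 2173.41
Current position: (-623.22, 2173.41). Target: (2376, -3071). Remaining: Δeast = 2999.22, Δnorth = -5244.41.
Bearing = atan2(2999.22, -5244.41) mod 360° = 150.24°; distance = √((2999.22)² + (-5244.41)²) = 6041.454 m.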